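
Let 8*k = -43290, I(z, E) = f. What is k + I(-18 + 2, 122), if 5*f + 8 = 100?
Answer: -107857/20 ≈ -5392.9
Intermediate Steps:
f = 92/5 (f = -8/5 + (⅕)*100 = -8/5 + 20 = 92/5 ≈ 18.400)
I(z, E) = 92/5
k = -21645/4 (k = (⅛)*(-43290) = -21645/4 ≈ -5411.3)
k + I(-18 + 2, 122) = -21645/4 + 92/5 = -107857/20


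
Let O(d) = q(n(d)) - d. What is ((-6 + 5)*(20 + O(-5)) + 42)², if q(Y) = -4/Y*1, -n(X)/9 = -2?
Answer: 24025/81 ≈ 296.60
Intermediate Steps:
n(X) = 18 (n(X) = -9*(-2) = 18)
q(Y) = -4/Y
O(d) = -2/9 - d (O(d) = -4/18 - d = -4*1/18 - d = -2/9 - d)
((-6 + 5)*(20 + O(-5)) + 42)² = ((-6 + 5)*(20 + (-2/9 - 1*(-5))) + 42)² = (-(20 + (-2/9 + 5)) + 42)² = (-(20 + 43/9) + 42)² = (-1*223/9 + 42)² = (-223/9 + 42)² = (155/9)² = 24025/81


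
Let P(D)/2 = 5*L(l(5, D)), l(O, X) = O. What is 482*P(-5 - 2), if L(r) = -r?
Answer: -24100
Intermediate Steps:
P(D) = -50 (P(D) = 2*(5*(-1*5)) = 2*(5*(-5)) = 2*(-25) = -50)
482*P(-5 - 2) = 482*(-50) = -24100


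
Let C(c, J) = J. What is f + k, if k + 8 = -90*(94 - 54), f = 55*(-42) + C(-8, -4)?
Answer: -5922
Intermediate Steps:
f = -2314 (f = 55*(-42) - 4 = -2310 - 4 = -2314)
k = -3608 (k = -8 - 90*(94 - 54) = -8 - 90*40 = -8 - 3600 = -3608)
f + k = -2314 - 3608 = -5922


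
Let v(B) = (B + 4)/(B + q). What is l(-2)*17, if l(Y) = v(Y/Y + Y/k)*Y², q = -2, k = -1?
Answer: 476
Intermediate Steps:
v(B) = (4 + B)/(-2 + B) (v(B) = (B + 4)/(B - 2) = (4 + B)/(-2 + B))
l(Y) = Y²*(5 - Y)/(-1 - Y) (l(Y) = ((4 + (Y/Y + Y/(-1)))/(-2 + (Y/Y + Y/(-1))))*Y² = ((4 + (1 + Y*(-1)))/(-2 + (1 + Y*(-1))))*Y² = ((4 + (1 - Y))/(-2 + (1 - Y)))*Y² = ((5 - Y)/(-1 - Y))*Y² = Y²*(5 - Y)/(-1 - Y))
l(-2)*17 = ((-2)²*(-5 - 2)/(1 - 2))*17 = (4*(-7)/(-1))*17 = (4*(-1)*(-7))*17 = 28*17 = 476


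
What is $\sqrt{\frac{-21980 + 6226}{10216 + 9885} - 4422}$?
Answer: $\frac{2 i \sqrt{446756664994}}{20101} \approx 66.504 i$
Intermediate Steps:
$\sqrt{\frac{-21980 + 6226}{10216 + 9885} - 4422} = \sqrt{- \frac{15754}{20101} - 4422} = \sqrt{- \frac{88902376}{20101}} = \frac{2 i \sqrt{446756664994}}{20101}$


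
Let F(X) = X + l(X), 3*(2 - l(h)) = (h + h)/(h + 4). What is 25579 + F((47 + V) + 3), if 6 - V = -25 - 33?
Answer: 1515967/59 ≈ 25694.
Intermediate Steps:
V = 64 (V = 6 - (-25 - 33) = 6 - 1*(-58) = 6 + 58 = 64)
l(h) = 2 - 2*h/(3*(4 + h)) (l(h) = 2 - (h + h)/(3*(h + 4)) = 2 - 2*h/(3*(4 + h)))
F(X) = X + 4*(6 + X)/(3*(4 + X))
25579 + F((47 + V) + 3) = 25579 + (8 + ((47 + 64) + 3)**2 + 16*((47 + 64) + 3)/3)/(4 + ((47 + 64) + 3)) = 25579 + (8 + (111 + 3)**2 + 16*(111 + 3)/3)/(4 + (111 + 3)) = 25579 + (8 + 114**2 + (16/3)*114)/(4 + 114) = 25579 + (8 + 12996 + 608)/118 = 25579 + (1/118)*13612 = 25579 + 6806/59 = 1515967/59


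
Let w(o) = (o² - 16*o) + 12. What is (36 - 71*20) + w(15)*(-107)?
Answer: -1063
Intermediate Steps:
w(o) = 12 + o² - 16*o
(36 - 71*20) + w(15)*(-107) = (36 - 71*20) + (12 + 15² - 16*15)*(-107) = (36 - 1420) + (12 + 225 - 240)*(-107) = -1384 - 3*(-107) = -1384 + 321 = -1063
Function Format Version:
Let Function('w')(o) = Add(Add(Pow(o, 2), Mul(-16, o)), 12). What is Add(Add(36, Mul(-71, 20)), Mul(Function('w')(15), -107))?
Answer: -1063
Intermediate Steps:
Function('w')(o) = Add(12, Pow(o, 2), Mul(-16, o))
Add(Add(36, Mul(-71, 20)), Mul(Function('w')(15), -107)) = Add(Add(36, Mul(-71, 20)), Mul(Add(12, Pow(15, 2), Mul(-16, 15)), -107)) = Add(Add(36, -1420), Mul(Add(12, 225, -240), -107)) = Add(-1384, Mul(-3, -107)) = Add(-1384, 321) = -1063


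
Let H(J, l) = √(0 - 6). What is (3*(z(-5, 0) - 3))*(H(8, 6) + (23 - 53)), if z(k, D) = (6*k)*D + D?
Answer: 270 - 9*I*√6 ≈ 270.0 - 22.045*I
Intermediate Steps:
z(k, D) = D + 6*D*k (z(k, D) = 6*D*k + D = D + 6*D*k)
H(J, l) = I*√6 (H(J, l) = √(-6) = I*√6)
(3*(z(-5, 0) - 3))*(H(8, 6) + (23 - 53)) = (3*(0*(1 + 6*(-5)) - 3))*(I*√6 + (23 - 53)) = (3*(0*(1 - 30) - 3))*(I*√6 - 30) = (3*(0*(-29) - 3))*(-30 + I*√6) = (3*(0 - 3))*(-30 + I*√6) = (3*(-3))*(-30 + I*√6) = -9*(-30 + I*√6) = 270 - 9*I*√6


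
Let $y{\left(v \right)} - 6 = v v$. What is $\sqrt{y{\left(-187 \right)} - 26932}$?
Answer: $\sqrt{8043} \approx 89.683$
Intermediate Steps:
$y{\left(v \right)} = 6 + v^{2}$ ($y{\left(v \right)} = 6 + v v = 6 + v^{2}$)
$\sqrt{y{\left(-187 \right)} - 26932} = \sqrt{\left(6 + \left(-187\right)^{2}\right) - 26932} = \sqrt{\left(6 + 34969\right) - 26932} = \sqrt{34975 - 26932} = \sqrt{8043}$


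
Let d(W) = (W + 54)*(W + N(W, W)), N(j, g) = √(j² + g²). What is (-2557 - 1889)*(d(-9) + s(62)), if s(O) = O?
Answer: 1524978 - 1800630*√2 ≈ -1.0215e+6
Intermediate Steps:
N(j, g) = √(g² + j²)
d(W) = (54 + W)*(W + √2*√(W²)) (d(W) = (W + 54)*(W + √(W² + W²)) = (54 + W)*(W + √(2*W²)) = (54 + W)*(W + √2*√(W²)))
(-2557 - 1889)*(d(-9) + s(62)) = (-2557 - 1889)*(((-9)² + 54*(-9) + 54*√2*√((-9)²) - 9*√2*√((-9)²)) + 62) = -4446*((81 - 486 + 54*√2*√81 - 9*√2*√81) + 62) = -4446*((81 - 486 + 54*√2*9 - 9*√2*9) + 62) = -4446*((81 - 486 + 486*√2 - 81*√2) + 62) = -4446*((-405 + 405*√2) + 62) = -4446*(-343 + 405*√2) = 1524978 - 1800630*√2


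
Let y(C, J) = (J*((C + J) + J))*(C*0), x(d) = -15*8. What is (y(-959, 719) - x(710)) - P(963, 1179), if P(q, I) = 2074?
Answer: -1954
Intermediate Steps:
x(d) = -120
y(C, J) = 0 (y(C, J) = (J*(C + 2*J))*0 = 0)
(y(-959, 719) - x(710)) - P(963, 1179) = (0 - 1*(-120)) - 1*2074 = (0 + 120) - 2074 = 120 - 2074 = -1954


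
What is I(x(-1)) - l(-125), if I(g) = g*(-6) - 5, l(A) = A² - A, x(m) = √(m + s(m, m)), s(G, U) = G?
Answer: -15755 - 6*I*√2 ≈ -15755.0 - 8.4853*I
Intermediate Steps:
x(m) = √2*√m (x(m) = √(m + m) = √(2*m) = √2*√m)
I(g) = -5 - 6*g (I(g) = -6*g - 5 = -5 - 6*g)
I(x(-1)) - l(-125) = (-5 - 6*√2*√(-1)) - (-125)*(-1 - 125) = (-5 - 6*√2*I) - (-125)*(-126) = (-5 - 6*I*√2) - 1*15750 = (-5 - 6*I*√2) - 15750 = -15755 - 6*I*√2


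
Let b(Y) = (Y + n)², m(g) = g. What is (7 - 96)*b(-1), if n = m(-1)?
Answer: -356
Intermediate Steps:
n = -1
b(Y) = (-1 + Y)² (b(Y) = (Y - 1)² = (-1 + Y)²)
(7 - 96)*b(-1) = (7 - 96)*(-1 - 1)² = -89*(-2)² = -89*4 = -356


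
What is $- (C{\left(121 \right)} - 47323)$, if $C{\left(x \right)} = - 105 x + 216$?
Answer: $59812$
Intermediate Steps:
$C{\left(x \right)} = 216 - 105 x$
$- (C{\left(121 \right)} - 47323) = - (\left(216 - 12705\right) - 47323) = - (-12489 - 47323) = \left(-1\right) \left(-59812\right) = 59812$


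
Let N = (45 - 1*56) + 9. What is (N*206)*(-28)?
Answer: 11536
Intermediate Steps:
N = -2 (N = (45 - 56) + 9 = -11 + 9 = -2)
(N*206)*(-28) = -2*206*(-28) = -412*(-28) = 11536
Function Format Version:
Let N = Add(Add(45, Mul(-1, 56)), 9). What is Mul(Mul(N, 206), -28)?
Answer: 11536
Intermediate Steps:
N = -2 (N = Add(Add(45, -56), 9) = Add(-11, 9) = -2)
Mul(Mul(N, 206), -28) = Mul(Mul(-2, 206), -28) = Mul(-412, -28) = 11536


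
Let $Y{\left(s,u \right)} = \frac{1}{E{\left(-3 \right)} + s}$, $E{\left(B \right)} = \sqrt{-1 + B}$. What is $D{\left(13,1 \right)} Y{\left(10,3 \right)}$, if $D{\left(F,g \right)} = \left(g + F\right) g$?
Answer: $\frac{35}{26} - \frac{7 i}{26} \approx 1.3462 - 0.26923 i$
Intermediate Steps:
$D{\left(F,g \right)} = g \left(F + g\right)$ ($D{\left(F,g \right)} = \left(F + g\right) g = g \left(F + g\right)$)
$Y{\left(s,u \right)} = \frac{1}{s + 2 i}$ ($Y{\left(s,u \right)} = \frac{1}{\sqrt{-1 - 3} + s} = \frac{1}{\sqrt{-4} + s} = \frac{1}{2 i + s} = \frac{1}{s + 2 i}$)
$D{\left(13,1 \right)} Y{\left(10,3 \right)} = \frac{1 \left(13 + 1\right)}{10 + 2 i} = 1 \cdot 14 \frac{10 - 2 i}{104} = 14 \frac{10 - 2 i}{104} = \frac{7 \left(10 - 2 i\right)}{52}$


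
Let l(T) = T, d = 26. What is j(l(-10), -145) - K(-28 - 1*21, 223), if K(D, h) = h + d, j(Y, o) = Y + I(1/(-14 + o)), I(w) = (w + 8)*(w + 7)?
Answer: -5134427/25281 ≈ -203.09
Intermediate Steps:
I(w) = (7 + w)*(8 + w) (I(w) = (8 + w)*(7 + w) = (7 + w)*(8 + w))
j(Y, o) = 56 + Y + (-14 + o)⁻² + 15/(-14 + o) (j(Y, o) = Y + (56 + (1/(-14 + o))² + 15/(-14 + o)) = Y + (56 + (-14 + o)⁻² + 15/(-14 + o)) = 56 + Y + (-14 + o)⁻² + 15/(-14 + o))
K(D, h) = 26 + h (K(D, h) = h + 26 = 26 + h)
j(l(-10), -145) - K(-28 - 1*21, 223) = (56 - 10 - 14/(-14 - 145)³ + 15/(-14 - 145) - 145/(-14 - 145)³) - (26 + 223) = (56 - 10 - 14/(-159)³ + 15/(-159) - 145/(-159)³) - 1*249 = (56 - 10 - 14*(-1/4019679) + 15*(-1/159) - 145*(-1/4019679)) - 249 = (56 - 10 + 14/4019679 - 5/53 + 145/4019679) - 249 = 1160542/25281 - 249 = -5134427/25281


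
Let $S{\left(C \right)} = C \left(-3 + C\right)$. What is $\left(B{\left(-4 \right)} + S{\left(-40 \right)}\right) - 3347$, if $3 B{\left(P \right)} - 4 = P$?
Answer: $-1627$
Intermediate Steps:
$B{\left(P \right)} = \frac{4}{3} + \frac{P}{3}$
$\left(B{\left(-4 \right)} + S{\left(-40 \right)}\right) - 3347 = \left(\left(\frac{4}{3} + \frac{1}{3} \left(-4\right)\right) - 40 \left(-3 - 40\right)\right) - 3347 = \left(\left(\frac{4}{3} - \frac{4}{3}\right) - -1720\right) - 3347 = \left(0 + 1720\right) - 3347 = 1720 - 3347 = -1627$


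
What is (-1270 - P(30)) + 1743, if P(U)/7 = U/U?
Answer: 466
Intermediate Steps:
P(U) = 7 (P(U) = 7*(U/U) = 7*1 = 7)
(-1270 - P(30)) + 1743 = (-1270 - 1*7) + 1743 = (-1270 - 7) + 1743 = -1277 + 1743 = 466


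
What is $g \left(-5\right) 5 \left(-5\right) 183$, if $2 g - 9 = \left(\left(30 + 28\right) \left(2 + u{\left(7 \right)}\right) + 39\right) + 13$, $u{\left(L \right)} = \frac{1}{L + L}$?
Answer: $\frac{14502750}{7} \approx 2.0718 \cdot 10^{6}$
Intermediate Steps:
$u{\left(L \right)} = \frac{1}{2 L}$
$g = \frac{634}{7}$ ($g = \frac{9}{2} + \frac{\left(\left(30 + 28\right) \left(2 + \frac{1}{2 \cdot 7}\right) + 39\right) + 13}{2} = \frac{9}{2} + \frac{\left(58 \left(2 + \frac{1}{2} \cdot \frac{1}{7}\right) + 39\right) + 13}{2} = \frac{9}{2} + \frac{\left(58 \left(2 + \frac{1}{14}\right) + 39\right) + 13}{2} = \frac{9}{2} + \frac{\left(58 \cdot \frac{29}{14} + 39\right) + 13}{2} = \frac{9}{2} + \frac{\left(\frac{841}{7} + 39\right) + 13}{2} = \frac{9}{2} + \frac{\frac{1114}{7} + 13}{2} = \frac{9}{2} + \frac{1}{2} \cdot \frac{1205}{7} = \frac{9}{2} + \frac{1205}{14} = \frac{634}{7} \approx 90.571$)
$g \left(-5\right) 5 \left(-5\right) 183 = \frac{634 \left(-5\right) 5 \left(-5\right)}{7} \cdot 183 = \frac{634 \left(\left(-25\right) \left(-5\right)\right)}{7} \cdot 183 = \frac{634}{7} \cdot 125 \cdot 183 = \frac{79250}{7} \cdot 183 = \frac{14502750}{7}$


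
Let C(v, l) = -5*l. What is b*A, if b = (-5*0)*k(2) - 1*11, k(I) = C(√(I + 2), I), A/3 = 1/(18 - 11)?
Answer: -33/7 ≈ -4.7143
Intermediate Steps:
A = 3/7 (A = 3/(18 - 11) = 3/7 ≈ 0.42857)
k(I) = -5*I
b = -11 (b = (-5*0)*(-5*2) - 1*11 = 0*(-10) - 11 = 0 - 11 = -11)
b*A = -11*3/7 = -33/7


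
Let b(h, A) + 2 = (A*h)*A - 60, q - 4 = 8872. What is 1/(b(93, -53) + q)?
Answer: 1/270051 ≈ 3.7030e-6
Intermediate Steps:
q = 8876 (q = 4 + 8872 = 8876)
b(h, A) = -62 + h*A**2 (b(h, A) = -2 + ((A*h)*A - 60) = -2 + (h*A**2 - 60) = -2 + (-60 + h*A**2) = -62 + h*A**2)
1/(b(93, -53) + q) = 1/((-62 + 93*(-53)**2) + 8876) = 1/((-62 + 93*2809) + 8876) = 1/((-62 + 261237) + 8876) = 1/(261175 + 8876) = 1/270051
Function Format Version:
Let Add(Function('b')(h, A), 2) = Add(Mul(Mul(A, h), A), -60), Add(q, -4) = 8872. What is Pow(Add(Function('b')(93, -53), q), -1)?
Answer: Rational(1, 270051) ≈ 3.7030e-6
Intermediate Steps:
q = 8876 (q = Add(4, 8872) = 8876)
Function('b')(h, A) = Add(-62, Mul(h, Pow(A, 2))) (Function('b')(h, A) = Add(-2, Add(Mul(Mul(A, h), A), -60)) = Add(-2, Add(Mul(h, Pow(A, 2)), -60)) = Add(-2, Add(-60, Mul(h, Pow(A, 2)))) = Add(-62, Mul(h, Pow(A, 2))))
Pow(Add(Function('b')(93, -53), q), -1) = Pow(Add(Add(-62, Mul(93, Pow(-53, 2))), 8876), -1) = Pow(Add(Add(-62, Mul(93, 2809)), 8876), -1) = Pow(Add(Add(-62, 261237), 8876), -1) = Pow(Add(261175, 8876), -1) = Pow(270051, -1) = Rational(1, 270051)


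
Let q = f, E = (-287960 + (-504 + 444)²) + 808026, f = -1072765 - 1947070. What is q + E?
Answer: -2496169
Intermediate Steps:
f = -3019835
E = 523666 (E = (-287960 + (-60)²) + 808026 = (-287960 + 3600) + 808026 = -284360 + 808026 = 523666)
q = -3019835
q + E = -3019835 + 523666 = -2496169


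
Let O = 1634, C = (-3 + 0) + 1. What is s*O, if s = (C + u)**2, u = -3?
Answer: 40850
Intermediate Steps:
C = -2 (C = -3 + 1 = -2)
s = 25 (s = (-2 - 3)**2 = (-5)**2 = 25)
s*O = 25*1634 = 40850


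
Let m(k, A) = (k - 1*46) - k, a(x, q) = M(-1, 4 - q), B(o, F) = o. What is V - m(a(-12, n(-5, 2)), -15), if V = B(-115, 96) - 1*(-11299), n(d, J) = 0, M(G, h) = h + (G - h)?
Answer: 11230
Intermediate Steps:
M(G, h) = G
a(x, q) = -1
m(k, A) = -46 (m(k, A) = (k - 46) - k = (-46 + k) - k = -46)
V = 11184 (V = -115 - 1*(-11299) = -115 + 11299 = 11184)
V - m(a(-12, n(-5, 2)), -15) = 11184 - 1*(-46) = 11184 + 46 = 11230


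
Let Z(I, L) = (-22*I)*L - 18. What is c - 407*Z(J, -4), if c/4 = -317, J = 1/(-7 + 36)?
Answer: 139866/29 ≈ 4823.0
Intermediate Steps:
J = 1/29 ≈ 0.034483
c = -1268 (c = 4*(-317) = -1268)
Z(I, L) = -18 - 22*I*L (Z(I, L) = -22*I*L - 18 = -18 - 22*I*L)
c - 407*Z(J, -4) = -1268 - 407*(-18 - 22*1/29*(-4)) = -1268 - 407*(-18 + 88/29) = -1268 - 407*(-434/29) = -1268 + 176638/29 = 139866/29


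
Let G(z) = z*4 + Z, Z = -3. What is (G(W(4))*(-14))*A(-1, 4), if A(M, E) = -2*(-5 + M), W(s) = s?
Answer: -2184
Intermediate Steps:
A(M, E) = 10 - 2*M
G(z) = -3 + 4*z (G(z) = z*4 - 3 = 4*z - 3 = -3 + 4*z)
(G(W(4))*(-14))*A(-1, 4) = ((-3 + 4*4)*(-14))*(10 - 2*(-1)) = ((-3 + 16)*(-14))*(10 + 2) = (13*(-14))*12 = -182*12 = -2184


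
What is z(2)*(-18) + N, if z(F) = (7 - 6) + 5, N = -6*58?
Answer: -456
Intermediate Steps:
N = -348
z(F) = 6 (z(F) = 1 + 5 = 6)
z(2)*(-18) + N = 6*(-18) - 348 = -108 - 348 = -456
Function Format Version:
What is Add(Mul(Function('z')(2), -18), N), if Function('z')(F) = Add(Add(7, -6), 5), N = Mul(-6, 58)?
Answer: -456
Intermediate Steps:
N = -348
Function('z')(F) = 6 (Function('z')(F) = Add(1, 5) = 6)
Add(Mul(Function('z')(2), -18), N) = Add(Mul(6, -18), -348) = Add(-108, -348) = -456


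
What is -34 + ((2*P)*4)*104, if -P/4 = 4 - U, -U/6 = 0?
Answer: -13346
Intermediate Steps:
U = 0 (U = -6*0 = 0)
P = -16 (P = -4*(4 - 1*0) = -4*(4 + 0) = -4*4 = -16)
-34 + ((2*P)*4)*104 = -34 + ((2*(-16))*4)*104 = -34 - 32*4*104 = -34 - 128*104 = -34 - 13312 = -13346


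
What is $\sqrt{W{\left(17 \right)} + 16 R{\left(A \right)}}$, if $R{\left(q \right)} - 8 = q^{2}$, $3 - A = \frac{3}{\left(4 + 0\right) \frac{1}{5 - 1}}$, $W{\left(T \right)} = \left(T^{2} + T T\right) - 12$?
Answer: $\sqrt{694} \approx 26.344$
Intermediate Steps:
$W{\left(T \right)} = -12 + 2 T^{2}$ ($W{\left(T \right)} = \left(T^{2} + T^{2}\right) - 12 = 2 T^{2} - 12 = -12 + 2 T^{2}$)
$A = 0$ ($A = 3 - \frac{3}{\left(4 + 0\right) \frac{1}{5 - 1}} = 3 - \frac{3}{4 \cdot \frac{1}{4}} = 3 - \frac{3}{1} = 3 - 3 \cdot 1 = 3 - 3 = 0$)
$R{\left(q \right)} = 8 + q^{2}$
$\sqrt{W{\left(17 \right)} + 16 R{\left(A \right)}} = \sqrt{\left(-12 + 2 \cdot 17^{2}\right) + 16 \left(8 + 0^{2}\right)} = \sqrt{\left(-12 + 2 \cdot 289\right) + 16 \left(8 + 0\right)} = \sqrt{\left(-12 + 578\right) + 16 \cdot 8} = \sqrt{566 + 128} = \sqrt{694}$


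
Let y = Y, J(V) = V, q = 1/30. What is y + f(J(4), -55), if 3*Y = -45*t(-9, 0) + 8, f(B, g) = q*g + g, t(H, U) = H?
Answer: 485/6 ≈ 80.833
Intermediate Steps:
q = 1/30 ≈ 0.033333
f(B, g) = 31*g/30 (f(B, g) = g/30 + g = 31*g/30)
Y = 413/3 (Y = (-45*(-9) + 8)/3 = (405 + 8)/3 = (1/3)*413 = 413/3 ≈ 137.67)
y = 413/3 ≈ 137.67
y + f(J(4), -55) = 413/3 + (31/30)*(-55) = 413/3 - 341/6 = 485/6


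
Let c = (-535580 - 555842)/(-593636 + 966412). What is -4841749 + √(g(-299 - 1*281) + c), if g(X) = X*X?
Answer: -4841749 + √2921649489854933/93194 ≈ -4.8412e+6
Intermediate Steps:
c = -545711/186388 (c = -1091422/372776 = -1091422*1/372776 = -545711/186388 ≈ -2.9278)
g(X) = X²
-4841749 + √(g(-299 - 1*281) + c) = -4841749 + √((-299 - 1*281)² - 545711/186388) = -4841749 + √((-299 - 281)² - 545711/186388) = -4841749 + √((-580)² - 545711/186388) = -4841749 + √(336400 - 545711/186388) = -4841749 + √(62700377489/186388) = -4841749 + √2921649489854933/93194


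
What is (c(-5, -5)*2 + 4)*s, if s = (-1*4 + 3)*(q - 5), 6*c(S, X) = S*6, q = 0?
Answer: -30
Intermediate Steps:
c(S, X) = S (c(S, X) = (S*6)/6 = (6*S)/6 = S)
s = 5 (s = (-1*4 + 3)*(0 - 5) = (-4 + 3)*(-5) = -1*(-5) = 5)
(c(-5, -5)*2 + 4)*s = (-5*2 + 4)*5 = (-10 + 4)*5 = -6*5 = -30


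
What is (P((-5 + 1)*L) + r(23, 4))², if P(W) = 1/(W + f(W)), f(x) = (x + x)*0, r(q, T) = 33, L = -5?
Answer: 436921/400 ≈ 1092.3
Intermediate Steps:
f(x) = 0 (f(x) = (2*x)*0 = 0)
P(W) = 1/W (P(W) = 1/(W + 0) = 1/W)
(P((-5 + 1)*L) + r(23, 4))² = (1/((-5 + 1)*(-5)) + 33)² = (1/(-4*(-5)) + 33)² = (1/20 + 33)² = (661/20)² = 436921/400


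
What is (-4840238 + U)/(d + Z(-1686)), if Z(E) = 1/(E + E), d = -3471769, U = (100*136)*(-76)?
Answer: 19806581736/11706805069 ≈ 1.6919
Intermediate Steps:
U = -1033600 (U = 13600*(-76) = -1033600)
Z(E) = 1/(2*E)
(-4840238 + U)/(d + Z(-1686)) = (-4840238 - 1033600)/(-3471769 + (½)/(-1686)) = -5873838/(-3471769 + (½)*(-1/1686)) = -5873838/(-3471769 - 1/3372) = -5873838/(-11706805069/3372) = -5873838*(-3372/11706805069) = 19806581736/11706805069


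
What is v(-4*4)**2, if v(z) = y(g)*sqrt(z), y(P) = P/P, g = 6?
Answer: -16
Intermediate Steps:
y(P) = 1
v(z) = sqrt(z) (v(z) = 1*sqrt(z) = sqrt(z))
v(-4*4)**2 = (sqrt(-4*4))**2 = (sqrt(-16))**2 = (4*I)**2 = -16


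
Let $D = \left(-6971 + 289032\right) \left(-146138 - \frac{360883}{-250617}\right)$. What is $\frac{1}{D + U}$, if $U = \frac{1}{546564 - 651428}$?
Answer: $- \frac{26280701088}{1083275367900001431769} \approx -2.426 \cdot 10^{-11}$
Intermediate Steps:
$U = - \frac{1}{104864}$ ($U = \frac{1}{-104864} = - \frac{1}{104864} \approx -9.5362 \cdot 10^{-6}$)
$D = - \frac{10330288448848043}{250617}$ ($D = 282061 \left(-146138 - - \frac{360883}{250617}\right) = 282061 \left(-146138 + \frac{360883}{250617}\right) = 282061 \left(- \frac{36624306263}{250617}\right) = - \frac{10330288448848043}{250617} \approx -4.1219 \cdot 10^{10}$)
$\frac{1}{D + U} = \frac{1}{- \frac{10330288448848043}{250617} - \frac{1}{104864}} = \frac{1}{- \frac{1083275367900001431769}{26280701088}} = - \frac{26280701088}{1083275367900001431769}$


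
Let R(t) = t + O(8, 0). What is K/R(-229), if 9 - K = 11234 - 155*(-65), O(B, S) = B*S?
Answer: 21300/229 ≈ 93.013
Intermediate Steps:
K = -21300 (K = 9 - (11234 - 155*(-65)) = 9 - (11234 + 10075) = 9 - 1*21309 = 9 - 21309 = -21300)
R(t) = t (R(t) = t + 8*0 = t + 0 = t)
K/R(-229) = -21300/(-229) = -21300*(-1/229) = 21300/229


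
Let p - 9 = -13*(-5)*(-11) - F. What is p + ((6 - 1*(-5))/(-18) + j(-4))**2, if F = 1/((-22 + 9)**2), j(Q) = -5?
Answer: -36934091/54756 ≈ -674.52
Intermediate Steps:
F = 1/169 (F = 1/((-13)**2) = 1/169 ≈ 0.0059172)
p = -119315/169 (p = 9 + (-13*(-5)*(-11) - 1*1/169) = 9 + (65*(-11) - 1/169) = 9 + (-715 - 1/169) = 9 - 120836/169 = -119315/169 ≈ -706.01)
p + ((6 - 1*(-5))/(-18) + j(-4))**2 = -119315/169 + ((6 - 1*(-5))/(-18) - 5)**2 = -119315/169 + ((6 + 5)*(-1/18) - 5)**2 = -119315/169 + (11*(-1/18) - 5)**2 = -119315/169 + (-11/18 - 5)**2 = -119315/169 + (-101/18)**2 = -119315/169 + 10201/324 = -36934091/54756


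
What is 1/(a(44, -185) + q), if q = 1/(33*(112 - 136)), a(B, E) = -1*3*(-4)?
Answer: 792/9503 ≈ 0.083342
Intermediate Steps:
a(B, E) = 12 (a(B, E) = -3*(-4) = 12)
q = -1/792 (q = 1/(33*(-24)) = 1/(-792) = -1/792 ≈ -0.0012626)
1/(a(44, -185) + q) = 1/(12 - 1/792) = 1/(9503/792) = 792/9503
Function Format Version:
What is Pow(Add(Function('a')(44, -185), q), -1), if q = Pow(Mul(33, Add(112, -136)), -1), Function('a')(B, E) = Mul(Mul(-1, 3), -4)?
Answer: Rational(792, 9503) ≈ 0.083342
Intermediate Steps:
Function('a')(B, E) = 12 (Function('a')(B, E) = Mul(-3, -4) = 12)
q = Rational(-1, 792) (q = Pow(Mul(33, -24), -1) = Pow(-792, -1) = Rational(-1, 792) ≈ -0.0012626)
Pow(Add(Function('a')(44, -185), q), -1) = Pow(Add(12, Rational(-1, 792)), -1) = Pow(Rational(9503, 792), -1) = Rational(792, 9503)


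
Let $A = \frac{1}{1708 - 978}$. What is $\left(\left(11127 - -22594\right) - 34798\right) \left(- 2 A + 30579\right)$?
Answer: $- \frac{12020756718}{365} \approx -3.2934 \cdot 10^{7}$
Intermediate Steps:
$A = \frac{1}{730} \approx 0.0013699$
$\left(\left(11127 - -22594\right) - 34798\right) \left(- 2 A + 30579\right) = \left(\left(11127 - -22594\right) - 34798\right) \left(\left(-2\right) \frac{1}{730} + 30579\right) = \left(\left(11127 + 22594\right) - 34798\right) \left(- \frac{1}{365} + 30579\right) = \left(33721 - 34798\right) \frac{11161334}{365} = \left(-1077\right) \frac{11161334}{365} = - \frac{12020756718}{365}$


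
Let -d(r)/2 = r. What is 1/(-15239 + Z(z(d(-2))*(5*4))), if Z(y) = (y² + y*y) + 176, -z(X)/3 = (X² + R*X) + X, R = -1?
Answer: 1/1828137 ≈ 5.4700e-7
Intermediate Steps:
d(r) = -2*r
z(X) = -3*X² (z(X) = -3*((X² - X) + X) = -3*X²)
Z(y) = 176 + 2*y² (Z(y) = (y² + y²) + 176 = 2*y² + 176 = 176 + 2*y²)
1/(-15239 + Z(z(d(-2))*(5*4))) = 1/(-15239 + (176 + 2*((-3*(-2*(-2))²)*(5*4))²)) = 1/(-15239 + (176 + 2*(-3*4²*20)²)) = 1/(-15239 + (176 + 2*(-3*16*20)²)) = 1/(-15239 + (176 + 2*(-48*20)²)) = 1/(-15239 + (176 + 2*(-960)²)) = 1/(-15239 + (176 + 2*921600)) = 1/(-15239 + (176 + 1843200)) = 1/(-15239 + 1843376) = 1/1828137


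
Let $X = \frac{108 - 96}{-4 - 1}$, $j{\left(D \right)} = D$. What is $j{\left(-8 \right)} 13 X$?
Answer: $\frac{1248}{5} \approx 249.6$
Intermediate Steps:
$X = - \frac{12}{5}$ ($X = \frac{108 - 96}{-5} = 12 \left(- \frac{1}{5}\right) = - \frac{12}{5} \approx -2.4$)
$j{\left(-8 \right)} 13 X = \left(-8\right) 13 \left(- \frac{12}{5}\right) = \left(-104\right) \left(- \frac{12}{5}\right) = \frac{1248}{5}$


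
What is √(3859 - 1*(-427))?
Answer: √4286 ≈ 65.468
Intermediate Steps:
√(3859 - 1*(-427)) = √(3859 + 427) = √4286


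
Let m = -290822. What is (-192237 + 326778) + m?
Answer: -156281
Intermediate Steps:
(-192237 + 326778) + m = (-192237 + 326778) - 290822 = 134541 - 290822 = -156281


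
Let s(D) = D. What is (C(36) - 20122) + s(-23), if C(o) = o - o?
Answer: -20145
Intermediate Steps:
C(o) = 0
(C(36) - 20122) + s(-23) = (0 - 20122) - 23 = -20122 - 23 = -20145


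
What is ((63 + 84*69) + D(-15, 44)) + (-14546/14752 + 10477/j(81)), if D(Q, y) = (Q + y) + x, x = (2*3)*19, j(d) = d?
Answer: 3662620151/597456 ≈ 6130.4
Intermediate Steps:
x = 114 (x = 6*19 = 114)
D(Q, y) = 114 + Q + y (D(Q, y) = (Q + y) + 114 = 114 + Q + y)
((63 + 84*69) + D(-15, 44)) + (-14546/14752 + 10477/j(81)) = ((63 + 84*69) + (114 - 15 + 44)) + (-14546/14752 + 10477/81) = ((63 + 5796) + 143) + (-14546*1/14752 + 10477*(1/81)) = (5859 + 143) + (-7273/7376 + 10477/81) = 6002 + 76689239/597456 = 3662620151/597456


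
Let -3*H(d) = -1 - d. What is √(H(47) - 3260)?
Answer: 2*I*√811 ≈ 56.956*I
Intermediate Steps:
H(d) = ⅓ + d/3 (H(d) = -(-1 - d)/3 = ⅓ + d/3)
√(H(47) - 3260) = √((⅓ + (⅓)*47) - 3260) = √((⅓ + 47/3) - 3260) = √(16 - 3260) = √(-3244) = 2*I*√811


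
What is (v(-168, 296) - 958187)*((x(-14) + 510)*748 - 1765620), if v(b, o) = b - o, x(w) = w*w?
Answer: 1186361289332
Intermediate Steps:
x(w) = w²
(v(-168, 296) - 958187)*((x(-14) + 510)*748 - 1765620) = ((-168 - 1*296) - 958187)*(((-14)² + 510)*748 - 1765620) = ((-168 - 296) - 958187)*((196 + 510)*748 - 1765620) = (-464 - 958187)*(706*748 - 1765620) = -958651*(528088 - 1765620) = -958651*(-1237532) = 1186361289332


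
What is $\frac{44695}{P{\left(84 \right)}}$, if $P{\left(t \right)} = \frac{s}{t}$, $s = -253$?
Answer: $- \frac{3754380}{253} \approx -14839.0$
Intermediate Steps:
$P{\left(t \right)} = - \frac{253}{t}$
$\frac{44695}{P{\left(84 \right)}} = \frac{44695}{\left(-253\right) \frac{1}{84}} = \frac{44695}{- \frac{253}{84}} = 44695 \left(- \frac{84}{253}\right) = - \frac{3754380}{253}$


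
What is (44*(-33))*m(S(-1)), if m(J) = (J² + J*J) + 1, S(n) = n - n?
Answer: -1452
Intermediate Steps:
S(n) = 0
m(J) = 1 + 2*J² (m(J) = (J² + J²) + 1 = 2*J² + 1 = 1 + 2*J²)
(44*(-33))*m(S(-1)) = (44*(-33))*(1 + 2*0²) = -1452*(1 + 2*0) = -1452*(1 + 0) = -1452*1 = -1452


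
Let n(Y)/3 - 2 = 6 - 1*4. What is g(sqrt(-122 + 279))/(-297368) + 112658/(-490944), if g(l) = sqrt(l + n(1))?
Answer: -56329/245472 - sqrt(12 + sqrt(157))/297368 ≈ -0.22949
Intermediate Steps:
n(Y) = 12 (n(Y) = 6 + 3*(6 - 1*4) = 6 + 3*(6 - 4) = 6 + 3*2 = 6 + 6 = 12)
g(l) = sqrt(12 + l) (g(l) = sqrt(l + 12) = sqrt(12 + l))
g(sqrt(-122 + 279))/(-297368) + 112658/(-490944) = sqrt(12 + sqrt(-122 + 279))/(-297368) + 112658/(-490944) = sqrt(12 + sqrt(157))*(-1/297368) + 112658*(-1/490944) = -sqrt(12 + sqrt(157))/297368 - 56329/245472 = -56329/245472 - sqrt(12 + sqrt(157))/297368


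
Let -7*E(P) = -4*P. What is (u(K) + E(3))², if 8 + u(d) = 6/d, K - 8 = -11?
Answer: 3364/49 ≈ 68.653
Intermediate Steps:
K = -3 (K = 8 - 11 = -3)
u(d) = -8 + 6/d
E(P) = 4*P/7 (E(P) = -(-4)*P/7 = 4*P/7)
(u(K) + E(3))² = ((-8 + 6/(-3)) + (4/7)*3)² = ((-8 + 6*(-⅓)) + 12/7)² = ((-8 - 2) + 12/7)² = (-10 + 12/7)² = (-58/7)² = 3364/49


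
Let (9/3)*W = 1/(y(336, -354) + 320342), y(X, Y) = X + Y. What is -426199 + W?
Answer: -409565305427/960972 ≈ -4.2620e+5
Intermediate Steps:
W = 1/960972 (W = 1/(3*((336 - 354) + 320342)) = 1/(3*(-18 + 320342)) = (1/3)/320324 = (1/3)*(1/320324) = 1/960972 ≈ 1.0406e-6)
-426199 + W = -426199 + 1/960972 = -409565305427/960972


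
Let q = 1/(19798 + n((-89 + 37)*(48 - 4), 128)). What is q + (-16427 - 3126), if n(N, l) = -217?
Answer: -382867292/19581 ≈ -19553.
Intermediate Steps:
q = 1/19581 (q = 1/(19798 - 217) = 1/19581 ≈ 5.1070e-5)
q + (-16427 - 3126) = 1/19581 + (-16427 - 3126) = 1/19581 - 19553 = -382867292/19581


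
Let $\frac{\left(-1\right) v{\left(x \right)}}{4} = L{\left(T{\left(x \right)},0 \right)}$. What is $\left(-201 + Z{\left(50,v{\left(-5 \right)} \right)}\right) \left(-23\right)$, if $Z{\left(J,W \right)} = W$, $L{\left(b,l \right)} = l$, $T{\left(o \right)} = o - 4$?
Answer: $4623$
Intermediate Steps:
$T{\left(o \right)} = -4 + o$
$v{\left(x \right)} = 0$ ($v{\left(x \right)} = \left(-4\right) 0 = 0$)
$\left(-201 + Z{\left(50,v{\left(-5 \right)} \right)}\right) \left(-23\right) = \left(-201 + 0\right) \left(-23\right) = \left(-201\right) \left(-23\right) = 4623$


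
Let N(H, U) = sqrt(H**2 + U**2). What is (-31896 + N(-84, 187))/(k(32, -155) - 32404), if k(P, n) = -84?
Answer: 31691/32488 ≈ 0.97547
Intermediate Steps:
(-31896 + N(-84, 187))/(k(32, -155) - 32404) = (-31896 + sqrt((-84)**2 + 187**2))/(-84 - 32404) = (-31896 + sqrt(7056 + 34969))/(-32488) = (-31896 + sqrt(42025))*(-1/32488) = (-31896 + 205)*(-1/32488) = -31691*(-1/32488) = 31691/32488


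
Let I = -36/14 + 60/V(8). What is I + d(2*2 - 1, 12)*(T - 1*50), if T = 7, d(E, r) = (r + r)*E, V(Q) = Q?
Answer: -43275/14 ≈ -3091.1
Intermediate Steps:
d(E, r) = 2*E*r (d(E, r) = (2*r)*E = 2*E*r)
I = 69/14 (I = -36/14 + 60/8 = -36*1/14 + 60*(⅛) = -18/7 + 15/2 = 69/14 ≈ 4.9286)
I + d(2*2 - 1, 12)*(T - 1*50) = 69/14 + (2*(2*2 - 1)*12)*(7 - 1*50) = 69/14 + (2*(4 - 1)*12)*(7 - 50) = 69/14 + (2*3*12)*(-43) = 69/14 + 72*(-43) = 69/14 - 3096 = -43275/14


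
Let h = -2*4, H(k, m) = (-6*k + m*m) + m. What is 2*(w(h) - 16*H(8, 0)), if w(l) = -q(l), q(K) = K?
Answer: 1552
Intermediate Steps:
H(k, m) = m + m**2 - 6*k (H(k, m) = (-6*k + m**2) + m = (m**2 - 6*k) + m = m + m**2 - 6*k)
h = -8
w(l) = -l
2*(w(h) - 16*H(8, 0)) = 2*(-1*(-8) - 16*(0 + 0**2 - 6*8)) = 2*(8 - 16*(0 + 0 - 48)) = 2*(8 - 16*(-48)) = 2*(8 + 768) = 2*776 = 1552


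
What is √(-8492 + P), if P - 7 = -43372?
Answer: I*√51857 ≈ 227.72*I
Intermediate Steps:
P = -43365 (P = 7 - 43372 = -43365)
√(-8492 + P) = √(-8492 - 43365) = √(-51857) = I*√51857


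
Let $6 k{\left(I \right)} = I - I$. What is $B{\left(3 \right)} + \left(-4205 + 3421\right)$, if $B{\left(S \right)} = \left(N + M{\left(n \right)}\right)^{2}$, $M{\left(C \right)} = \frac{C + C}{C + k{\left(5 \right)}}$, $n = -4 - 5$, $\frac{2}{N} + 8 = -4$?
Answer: $- \frac{28103}{36} \approx -780.64$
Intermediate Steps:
$N = - \frac{1}{6}$ ($N = \frac{2}{-8 - 4} = \frac{2}{-12} = 2 \left(- \frac{1}{12}\right) = - \frac{1}{6} \approx -0.16667$)
$k{\left(I \right)} = 0$ ($k{\left(I \right)} = \frac{I - I}{6} = \frac{1}{6} \cdot 0 = 0$)
$n = -9$
$M{\left(C \right)} = 2$ ($M{\left(C \right)} = \frac{C + C}{C + 0} = \frac{2 C}{C} = 2$)
$B{\left(S \right)} = \frac{121}{36}$ ($B{\left(S \right)} = \left(- \frac{1}{6} + 2\right)^{2} = \left(\frac{11}{6}\right)^{2} = \frac{121}{36}$)
$B{\left(3 \right)} + \left(-4205 + 3421\right) = \frac{121}{36} + \left(-4205 + 3421\right) = \frac{121}{36} - 784 = - \frac{28103}{36}$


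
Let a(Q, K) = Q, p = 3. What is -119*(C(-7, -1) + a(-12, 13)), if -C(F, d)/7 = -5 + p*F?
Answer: -20230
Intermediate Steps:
C(F, d) = 35 - 21*F (C(F, d) = -7*(-5 + 3*F) = 35 - 21*F)
-119*(C(-7, -1) + a(-12, 13)) = -119*((35 - 21*(-7)) - 12) = -119*((35 + 147) - 12) = -119*(182 - 12) = -119*170 = -20230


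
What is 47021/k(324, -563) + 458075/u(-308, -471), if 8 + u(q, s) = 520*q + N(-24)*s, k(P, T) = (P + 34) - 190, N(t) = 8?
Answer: 953934757/3442656 ≈ 277.09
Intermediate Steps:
k(P, T) = -156 + P (k(P, T) = (34 + P) - 190 = -156 + P)
u(q, s) = -8 + 8*s + 520*q (u(q, s) = -8 + (520*q + 8*s) = -8 + (8*s + 520*q) = -8 + 8*s + 520*q)
47021/k(324, -563) + 458075/u(-308, -471) = 47021/(-156 + 324) + 458075/(-8 + 8*(-471) + 520*(-308)) = 47021/168 + 458075/(-8 - 3768 - 160160) = 47021*(1/168) + 458075/(-163936) = 47021/168 + 458075*(-1/163936) = 47021/168 - 458075/163936 = 953934757/3442656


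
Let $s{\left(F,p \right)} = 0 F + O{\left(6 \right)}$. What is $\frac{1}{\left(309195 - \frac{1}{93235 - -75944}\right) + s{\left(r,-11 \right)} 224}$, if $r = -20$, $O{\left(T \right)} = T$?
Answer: $\frac{169179}{52536677480} \approx 3.2202 \cdot 10^{-6}$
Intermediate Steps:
$s{\left(F,p \right)} = 6$ ($s{\left(F,p \right)} = 0 F + 6 = 0 + 6 = 6$)
$\frac{1}{\left(309195 - \frac{1}{93235 - -75944}\right) + s{\left(r,-11 \right)} 224} = \frac{1}{\left(309195 - \frac{1}{93235 - -75944}\right) + 6 \cdot 224} = \frac{1}{\left(309195 - \frac{1}{93235 + \left(-196 + 76140\right)}\right) + 1344} = \frac{1}{\left(309195 - \frac{1}{93235 + 75944}\right) + 1344} = \frac{1}{\left(309195 - \frac{1}{169179}\right) + 1344} = \frac{1}{\frac{52309300904}{169179} + 1344} = \frac{1}{\frac{52536677480}{169179}} = \frac{169179}{52536677480}$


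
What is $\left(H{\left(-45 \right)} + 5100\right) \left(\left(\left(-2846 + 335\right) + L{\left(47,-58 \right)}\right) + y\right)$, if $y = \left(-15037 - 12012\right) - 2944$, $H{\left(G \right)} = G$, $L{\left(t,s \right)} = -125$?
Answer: $-164939595$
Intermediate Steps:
$y = -29993$ ($y = -27049 - 2944 = -29993$)
$\left(H{\left(-45 \right)} + 5100\right) \left(\left(\left(-2846 + 335\right) + L{\left(47,-58 \right)}\right) + y\right) = \left(-45 + 5100\right) \left(\left(\left(-2846 + 335\right) - 125\right) - 29993\right) = 5055 \left(\left(-2511 - 125\right) - 29993\right) = 5055 \left(-2636 - 29993\right) = 5055 \left(-32629\right) = -164939595$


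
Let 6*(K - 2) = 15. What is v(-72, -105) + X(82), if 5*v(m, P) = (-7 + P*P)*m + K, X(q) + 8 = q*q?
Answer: -1519423/10 ≈ -1.5194e+5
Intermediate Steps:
K = 9/2 (K = 2 + (⅙)*15 = 2 + 5/2 = 9/2 ≈ 4.5000)
X(q) = -8 + q² (X(q) = -8 + q*q = -8 + q²)
v(m, P) = 9/10 + m*(-7 + P²)/5 (v(m, P) = ((-7 + P*P)*m + 9/2)/5 = ((-7 + P²)*m + 9/2)/5 = (m*(-7 + P²) + 9/2)/5 = (9/2 + m*(-7 + P²))/5 = 9/10 + m*(-7 + P²)/5)
v(-72, -105) + X(82) = (9/10 - 7/5*(-72) + (⅕)*(-72)*(-105)²) + (-8 + 82²) = (9/10 + 504/5 + (⅕)*(-72)*11025) + (-8 + 6724) = (9/10 + 504/5 - 158760) + 6716 = -1586583/10 + 6716 = -1519423/10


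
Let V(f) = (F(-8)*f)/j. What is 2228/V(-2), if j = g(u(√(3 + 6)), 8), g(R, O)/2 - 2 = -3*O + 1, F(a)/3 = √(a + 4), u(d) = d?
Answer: -7798*I ≈ -7798.0*I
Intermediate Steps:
F(a) = 3*√(4 + a) (F(a) = 3*√(a + 4) = 3*√(4 + a))
g(R, O) = 6 - 6*O (g(R, O) = 4 + 2*(-3*O + 1) = 4 + 2*(1 - 3*O) = 4 + (2 - 6*O) = 6 - 6*O)
j = -42 (j = 6 - 6*8 = 6 - 48 = -42)
V(f) = -I*f/7 (V(f) = ((3*√(4 - 8))*f)/(-42) = ((3*√(-4))*f)*(-1/42) = ((3*(2*I))*f)*(-1/42) = ((6*I)*f)*(-1/42) = (6*I*f)*(-1/42) = -I*f/7)
2228/V(-2) = 2228/((-⅐*I*(-2))) = 2228/((2*I/7)) = 2228*(-7*I/2) = -7798*I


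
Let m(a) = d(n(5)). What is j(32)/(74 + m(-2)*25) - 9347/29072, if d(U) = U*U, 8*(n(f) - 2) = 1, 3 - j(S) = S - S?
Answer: -35405881/115910064 ≈ -0.30546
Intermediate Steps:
j(S) = 3 (j(S) = 3 - (S - S) = 3 - 1*0 = 3 + 0 = 3)
n(f) = 17/8 (n(f) = 2 + (1/8)*1 = 2 + 1/8 = 17/8)
d(U) = U**2
m(a) = 289/64 (m(a) = (17/8)**2 = 289/64)
j(32)/(74 + m(-2)*25) - 9347/29072 = 3/(74 + (289/64)*25) - 9347/29072 = 3/(74 + 7225/64) - 9347*1/29072 = 3/(11961/64) - 9347/29072 = 3*(64/11961) - 9347/29072 = 64/3987 - 9347/29072 = -35405881/115910064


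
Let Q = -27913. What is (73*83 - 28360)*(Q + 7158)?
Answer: 462857255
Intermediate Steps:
(73*83 - 28360)*(Q + 7158) = (73*83 - 28360)*(-27913 + 7158) = (6059 - 28360)*(-20755) = -22301*(-20755) = 462857255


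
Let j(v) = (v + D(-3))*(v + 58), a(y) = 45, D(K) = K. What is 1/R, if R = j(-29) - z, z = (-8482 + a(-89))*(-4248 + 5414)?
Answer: 1/9836614 ≈ 1.0166e-7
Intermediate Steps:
j(v) = (-3 + v)*(58 + v) (j(v) = (v - 3)*(v + 58) = (-3 + v)*(58 + v))
z = -9837542 (z = (-8482 + 45)*(-4248 + 5414) = -8437*1166 = -9837542)
R = 9836614 (R = (-174 + (-29)² + 55*(-29)) - 1*(-9837542) = (-174 + 841 - 1595) + 9837542 = -928 + 9837542 = 9836614)
1/R = 1/9836614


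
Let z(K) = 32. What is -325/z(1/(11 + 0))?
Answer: -325/32 ≈ -10.156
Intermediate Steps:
-325/z(1/(11 + 0)) = -325/32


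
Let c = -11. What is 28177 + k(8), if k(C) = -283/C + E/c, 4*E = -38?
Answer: 2476539/88 ≈ 28143.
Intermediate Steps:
E = -19/2 (E = (¼)*(-38) = -19/2 ≈ -9.5000)
k(C) = 19/22 - 283/C (k(C) = -283/C - 19/2/(-11) = -283/C - 19/2*(-1/11) = -283/C + 19/22 = 19/22 - 283/C)
28177 + k(8) = 28177 + (19/22 - 283/8) = 28177 - 3037/88 = 2476539/88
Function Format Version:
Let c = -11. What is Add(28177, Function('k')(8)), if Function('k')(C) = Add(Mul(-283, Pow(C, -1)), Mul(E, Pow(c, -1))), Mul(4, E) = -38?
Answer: Rational(2476539, 88) ≈ 28143.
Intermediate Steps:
E = Rational(-19, 2) (E = Mul(Rational(1, 4), -38) = Rational(-19, 2) ≈ -9.5000)
Function('k')(C) = Add(Rational(19, 22), Mul(-283, Pow(C, -1))) (Function('k')(C) = Add(Mul(-283, Pow(C, -1)), Mul(Rational(-19, 2), Pow(-11, -1))) = Add(Mul(-283, Pow(C, -1)), Mul(Rational(-19, 2), Rational(-1, 11))) = Add(Mul(-283, Pow(C, -1)), Rational(19, 22)) = Add(Rational(19, 22), Mul(-283, Pow(C, -1))))
Add(28177, Function('k')(8)) = Add(28177, Add(Rational(19, 22), Mul(-283, Pow(8, -1)))) = Add(28177, Add(Rational(19, 22), Mul(-283, Rational(1, 8)))) = Add(28177, Add(Rational(19, 22), Rational(-283, 8))) = Add(28177, Rational(-3037, 88)) = Rational(2476539, 88)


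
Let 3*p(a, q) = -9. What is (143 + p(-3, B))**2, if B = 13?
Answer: 19600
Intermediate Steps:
p(a, q) = -3 (p(a, q) = (1/3)*(-9) = -3)
(143 + p(-3, B))**2 = (143 - 3)**2 = 140**2 = 19600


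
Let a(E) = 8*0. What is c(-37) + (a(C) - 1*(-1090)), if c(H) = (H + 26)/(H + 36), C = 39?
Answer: 1101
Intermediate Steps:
a(E) = 0
c(H) = (26 + H)/(36 + H)
c(-37) + (a(C) - 1*(-1090)) = (26 - 37)/(36 - 37) + (0 - 1*(-1090)) = -11/(-1) + (0 + 1090) = -1*(-11) + 1090 = 11 + 1090 = 1101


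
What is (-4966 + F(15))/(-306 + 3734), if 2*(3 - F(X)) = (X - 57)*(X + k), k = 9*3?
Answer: -4081/3428 ≈ -1.1905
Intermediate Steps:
k = 27
F(X) = 3 - (-57 + X)*(27 + X)/2 (F(X) = 3 - (X - 57)*(X + 27)/2 = 3 - (-57 + X)*(27 + X)/2)
(-4966 + F(15))/(-306 + 3734) = (-4966 + (1545/2 + 15*15 - ½*15²))/(-306 + 3734) = (-4966 + (1545/2 + 225 - ½*225))/3428 = (-4966 + (1545/2 + 225 - 225/2))*(1/3428) = (-4966 + 885)*(1/3428) = -4081*1/3428 = -4081/3428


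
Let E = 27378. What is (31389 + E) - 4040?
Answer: 54727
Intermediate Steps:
(31389 + E) - 4040 = (31389 + 27378) - 4040 = 58767 - 4040 = 54727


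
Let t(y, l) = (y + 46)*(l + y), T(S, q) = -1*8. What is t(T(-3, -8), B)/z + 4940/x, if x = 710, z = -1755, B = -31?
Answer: 24928/3195 ≈ 7.8022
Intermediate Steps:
T(S, q) = -8
t(y, l) = (46 + y)*(l + y)
t(T(-3, -8), B)/z + 4940/x = ((-8)² + 46*(-31) + 46*(-8) - 31*(-8))/(-1755) + 4940/710 = (64 - 1426 - 368 + 248)*(-1/1755) + 4940*(1/710) = -1482*(-1/1755) + 494/71 = 38/45 + 494/71 = 24928/3195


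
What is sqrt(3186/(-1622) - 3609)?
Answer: 6*I*sqrt(65972417)/811 ≈ 60.091*I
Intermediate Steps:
sqrt(3186/(-1622) - 3609) = sqrt(3186*(-1/1622) - 3609) = sqrt(-1593/811 - 3609) = sqrt(-2928492/811) = 6*I*sqrt(65972417)/811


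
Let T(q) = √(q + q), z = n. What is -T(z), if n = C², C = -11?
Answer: -11*√2 ≈ -15.556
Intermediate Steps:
n = 121 (n = (-11)² = 121)
z = 121
T(q) = √2*√q (T(q) = √(2*q) = √2*√q)
-T(z) = -√2*√121 = -√2*11 = -11*√2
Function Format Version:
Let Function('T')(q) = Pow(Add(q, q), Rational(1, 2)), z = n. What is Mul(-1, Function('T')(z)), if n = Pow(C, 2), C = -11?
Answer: Mul(-11, Pow(2, Rational(1, 2))) ≈ -15.556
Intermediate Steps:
n = 121 (n = Pow(-11, 2) = 121)
z = 121
Function('T')(q) = Mul(Pow(2, Rational(1, 2)), Pow(q, Rational(1, 2))) (Function('T')(q) = Pow(Mul(2, q), Rational(1, 2)) = Mul(Pow(2, Rational(1, 2)), Pow(q, Rational(1, 2))))
Mul(-1, Function('T')(z)) = Mul(-1, Mul(Pow(2, Rational(1, 2)), Pow(121, Rational(1, 2)))) = Mul(-1, Mul(Pow(2, Rational(1, 2)), 11)) = Mul(-1, Mul(11, Pow(2, Rational(1, 2)))) = Mul(-11, Pow(2, Rational(1, 2)))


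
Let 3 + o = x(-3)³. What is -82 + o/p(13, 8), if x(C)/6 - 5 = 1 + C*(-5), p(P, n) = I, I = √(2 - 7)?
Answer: -82 - 2000373*I*√5/5 ≈ -82.0 - 8.9459e+5*I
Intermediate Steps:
I = I*√5 (I = √(-5) = I*√5 ≈ 2.2361*I)
p(P, n) = I*√5
x(C) = 36 - 30*C (x(C) = 30 + 6*(1 + C*(-5)) = 30 + 6*(1 - 5*C) = 30 + (6 - 30*C) = 36 - 30*C)
o = 2000373 (o = -3 + (36 - 30*(-3))³ = -3 + (36 + 90)³ = -3 + 126³ = -3 + 2000376 = 2000373)
-82 + o/p(13, 8) = -82 + 2000373/((I*√5)) = -82 + 2000373*(-I*√5/5) = -82 - 2000373*I*√5/5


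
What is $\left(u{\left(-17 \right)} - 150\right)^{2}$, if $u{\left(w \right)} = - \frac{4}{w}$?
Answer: $\frac{6482116}{289} \approx 22429.0$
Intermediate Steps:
$\left(u{\left(-17 \right)} - 150\right)^{2} = \left(- \frac{4}{-17} - 150\right)^{2} = \left(\left(-4\right) \left(- \frac{1}{17}\right) - 150\right)^{2} = \left(\frac{4}{17} - 150\right)^{2} = \left(- \frac{2546}{17}\right)^{2} = \frac{6482116}{289}$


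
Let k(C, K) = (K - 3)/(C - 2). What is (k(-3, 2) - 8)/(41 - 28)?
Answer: -3/5 ≈ -0.60000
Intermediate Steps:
k(C, K) = (-3 + K)/(-2 + C)
(k(-3, 2) - 8)/(41 - 28) = ((-3 + 2)/(-2 - 3) - 8)/(41 - 28) = (-1/(-5) - 8)/13 = (-1/5*(-1) - 8)/13 = (1/5 - 8)/13 = (1/13)*(-39/5) = -3/5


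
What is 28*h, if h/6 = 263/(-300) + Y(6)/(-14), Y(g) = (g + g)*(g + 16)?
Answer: -82882/25 ≈ -3315.3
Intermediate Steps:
Y(g) = 2*g*(16 + g) (Y(g) = (2*g)*(16 + g) = 2*g*(16 + g))
h = -41441/350 (h = 6*(263/(-300) + (2*6*(16 + 6))/(-14)) = 6*(263*(-1/300) + (2*6*22)*(-1/14)) = 6*(-263/300 + 264*(-1/14)) = 6*(-263/300 - 132/7) = 6*(-41441/2100) = -41441/350 ≈ -118.40)
28*h = 28*(-41441/350) = -82882/25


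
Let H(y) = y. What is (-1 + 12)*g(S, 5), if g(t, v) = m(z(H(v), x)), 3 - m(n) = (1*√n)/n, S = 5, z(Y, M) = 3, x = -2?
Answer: 33 - 11*√3/3 ≈ 26.649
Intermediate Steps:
m(n) = 3 - 1/√n (m(n) = 3 - 1*√n/n = 3 - √n/n = 3 - 1/√n)
g(t, v) = 3 - √3/3 (g(t, v) = 3 - 1/√3 = 3 - √3/3)
(-1 + 12)*g(S, 5) = (-1 + 12)*(3 - √3/3) = 11*(3 - √3/3) = 33 - 11*√3/3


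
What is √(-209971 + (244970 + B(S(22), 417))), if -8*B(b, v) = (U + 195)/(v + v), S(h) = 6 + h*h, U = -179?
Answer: √6085940694/417 ≈ 187.08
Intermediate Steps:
S(h) = 6 + h²
B(b, v) = -1/v (B(b, v) = -(-179 + 195)/(8*(v + v)) = -2/(2*v) = -2*1/(2*v) = -1/v)
√(-209971 + (244970 + B(S(22), 417))) = √(-209971 + (244970 - 1/417)) = √(-209971 + 102152489/417) = √(14594582/417) = √6085940694/417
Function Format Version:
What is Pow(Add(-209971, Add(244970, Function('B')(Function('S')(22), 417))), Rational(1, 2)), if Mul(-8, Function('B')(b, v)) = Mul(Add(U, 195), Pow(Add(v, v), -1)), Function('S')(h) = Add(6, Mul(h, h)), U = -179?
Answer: Mul(Rational(1, 417), Pow(6085940694, Rational(1, 2))) ≈ 187.08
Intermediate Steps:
Function('S')(h) = Add(6, Pow(h, 2))
Function('B')(b, v) = Mul(-1, Pow(v, -1)) (Function('B')(b, v) = Mul(Rational(-1, 8), Mul(Add(-179, 195), Pow(Add(v, v), -1))) = Mul(Rational(-1, 8), Mul(16, Pow(Mul(2, v), -1))) = Mul(Rational(-1, 8), Mul(16, Mul(Rational(1, 2), Pow(v, -1)))) = Mul(Rational(-1, 8), Mul(8, Pow(v, -1))) = Mul(-1, Pow(v, -1)))
Pow(Add(-209971, Add(244970, Function('B')(Function('S')(22), 417))), Rational(1, 2)) = Pow(Add(-209971, Add(244970, Mul(-1, Pow(417, -1)))), Rational(1, 2)) = Pow(Add(-209971, Add(244970, Mul(-1, Rational(1, 417)))), Rational(1, 2)) = Pow(Add(-209971, Add(244970, Rational(-1, 417))), Rational(1, 2)) = Pow(Add(-209971, Rational(102152489, 417)), Rational(1, 2)) = Pow(Rational(14594582, 417), Rational(1, 2)) = Mul(Rational(1, 417), Pow(6085940694, Rational(1, 2)))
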